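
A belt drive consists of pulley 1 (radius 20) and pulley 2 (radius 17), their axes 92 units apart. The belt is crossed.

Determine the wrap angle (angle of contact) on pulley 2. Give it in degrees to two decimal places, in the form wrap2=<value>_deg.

wrap2=227.43_deg

crossed belt: β = asin((r1+r2)/C) = asin(37/92) = 23.7142°
wrap1 = wrap2 = π + 2β = 227.4283°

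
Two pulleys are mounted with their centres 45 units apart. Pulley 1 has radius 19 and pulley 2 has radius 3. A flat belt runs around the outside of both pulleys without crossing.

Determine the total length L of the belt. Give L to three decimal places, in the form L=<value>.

open belt: β = asin((r2−r1)/C) = asin(-16/45) = -20.8275°
wrap1 = π − 2β = 221.6550°
wrap2 = π + 2β = 138.3450°
tangent length = C·cosβ = 42.0595
L = r1·wrap1 + r2·wrap2 + 2·C·cosβ = 19·3.8686 + 3·2.4146 + 2·42.0595 = 164.8663

L=164.866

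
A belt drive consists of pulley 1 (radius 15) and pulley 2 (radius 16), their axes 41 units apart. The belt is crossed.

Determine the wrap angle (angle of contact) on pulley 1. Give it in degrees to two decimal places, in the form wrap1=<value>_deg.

crossed belt: β = asin((r1+r2)/C) = asin(31/41) = 49.1214°
wrap1 = wrap2 = π + 2β = 278.2427°

wrap1=278.24_deg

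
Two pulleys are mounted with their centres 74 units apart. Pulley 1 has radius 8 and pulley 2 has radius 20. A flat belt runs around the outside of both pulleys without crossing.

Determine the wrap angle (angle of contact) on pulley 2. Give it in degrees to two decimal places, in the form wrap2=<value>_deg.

open belt: β = asin((r2−r1)/C) = asin(12/74) = 9.3324°
wrap1 = π − 2β = 161.3352°
wrap2 = π + 2β = 198.6648°

wrap2=198.66_deg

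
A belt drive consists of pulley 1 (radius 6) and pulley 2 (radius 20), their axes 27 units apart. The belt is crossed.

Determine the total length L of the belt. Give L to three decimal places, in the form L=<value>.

crossed belt: β = asin((r1+r2)/C) = asin(26/27) = 74.3575°
wrap1 = wrap2 = π + 2β = 328.7151°
tangent length = C·cosβ = 7.2801
L = (r1+r2)·wrap + 2·C·cosβ = 26·5.7372 + 2·7.2801 = 163.7264

L=163.726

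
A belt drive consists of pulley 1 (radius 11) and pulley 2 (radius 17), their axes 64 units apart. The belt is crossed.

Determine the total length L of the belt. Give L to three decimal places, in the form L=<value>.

L=228.422

crossed belt: β = asin((r1+r2)/C) = asin(28/64) = 25.9445°
wrap1 = wrap2 = π + 2β = 231.8890°
tangent length = C·cosβ = 57.5500
L = (r1+r2)·wrap + 2·C·cosβ = 28·4.0472 + 2·57.5500 = 228.4223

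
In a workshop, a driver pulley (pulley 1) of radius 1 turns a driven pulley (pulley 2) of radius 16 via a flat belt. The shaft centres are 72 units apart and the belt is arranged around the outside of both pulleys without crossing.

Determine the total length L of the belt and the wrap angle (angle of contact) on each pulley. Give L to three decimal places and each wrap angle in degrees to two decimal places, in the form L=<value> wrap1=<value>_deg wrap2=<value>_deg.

L=200.544 wrap1=155.95_deg wrap2=204.05_deg

open belt: β = asin((r2−r1)/C) = asin(15/72) = 12.0247°
wrap1 = π − 2β = 155.9506°
wrap2 = π + 2β = 204.0494°
tangent length = C·cosβ = 70.4202
L = r1·wrap1 + r2·wrap2 + 2·C·cosβ = 1·2.7219 + 16·3.5613 + 2·70.4202 = 200.5435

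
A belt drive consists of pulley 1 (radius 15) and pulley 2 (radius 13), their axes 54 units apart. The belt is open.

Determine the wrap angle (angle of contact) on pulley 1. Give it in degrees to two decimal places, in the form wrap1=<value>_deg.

wrap1=184.25_deg

open belt: β = asin((r2−r1)/C) = asin(-2/54) = -2.1226°
wrap1 = π − 2β = 184.2451°
wrap2 = π + 2β = 175.7549°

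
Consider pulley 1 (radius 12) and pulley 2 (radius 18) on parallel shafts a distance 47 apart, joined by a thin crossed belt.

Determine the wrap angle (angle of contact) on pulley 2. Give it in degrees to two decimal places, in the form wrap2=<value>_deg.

wrap2=259.33_deg

crossed belt: β = asin((r1+r2)/C) = asin(30/47) = 39.6650°
wrap1 = wrap2 = π + 2β = 259.3300°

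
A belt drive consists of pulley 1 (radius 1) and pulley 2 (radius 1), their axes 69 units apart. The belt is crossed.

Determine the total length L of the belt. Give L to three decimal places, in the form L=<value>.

L=144.341

crossed belt: β = asin((r1+r2)/C) = asin(2/69) = 1.6610°
wrap1 = wrap2 = π + 2β = 183.3220°
tangent length = C·cosβ = 68.9710
L = (r1+r2)·wrap + 2·C·cosβ = 2·3.1996 + 2·68.9710 = 144.3412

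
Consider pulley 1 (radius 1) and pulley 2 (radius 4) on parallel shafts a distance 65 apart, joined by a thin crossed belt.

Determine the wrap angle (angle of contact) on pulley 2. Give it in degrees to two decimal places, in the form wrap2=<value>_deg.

crossed belt: β = asin((r1+r2)/C) = asin(5/65) = 4.4117°
wrap1 = wrap2 = π + 2β = 188.8235°

wrap2=188.82_deg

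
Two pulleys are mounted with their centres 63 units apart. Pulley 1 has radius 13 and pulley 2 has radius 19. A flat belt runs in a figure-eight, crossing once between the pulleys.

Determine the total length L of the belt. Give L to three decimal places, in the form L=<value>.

L=243.165

crossed belt: β = asin((r1+r2)/C) = asin(32/63) = 30.5265°
wrap1 = wrap2 = π + 2β = 241.0530°
tangent length = C·cosβ = 54.2679
L = (r1+r2)·wrap + 2·C·cosβ = 32·4.2072 + 2·54.2679 = 243.1651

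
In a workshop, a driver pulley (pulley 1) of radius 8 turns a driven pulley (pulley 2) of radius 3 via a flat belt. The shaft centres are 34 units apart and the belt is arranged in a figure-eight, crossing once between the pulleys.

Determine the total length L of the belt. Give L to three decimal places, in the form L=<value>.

crossed belt: β = asin((r1+r2)/C) = asin(11/34) = 18.8765°
wrap1 = wrap2 = π + 2β = 217.7530°
tangent length = C·cosβ = 32.1714
L = (r1+r2)·wrap + 2·C·cosβ = 11·3.8005 + 2·32.1714 = 106.1484

L=106.148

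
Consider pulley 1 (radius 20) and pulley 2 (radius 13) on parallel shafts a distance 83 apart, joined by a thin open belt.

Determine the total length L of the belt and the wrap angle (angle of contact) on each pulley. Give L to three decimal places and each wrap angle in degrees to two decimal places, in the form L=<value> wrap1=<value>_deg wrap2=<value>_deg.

L=270.263 wrap1=189.68_deg wrap2=170.32_deg

open belt: β = asin((r2−r1)/C) = asin(-7/83) = -4.8379°
wrap1 = π − 2β = 189.6758°
wrap2 = π + 2β = 170.3242°
tangent length = C·cosβ = 82.7043
L = r1·wrap1 + r2·wrap2 + 2·C·cosβ = 20·3.3105 + 13·2.9727 + 2·82.7043 = 270.2633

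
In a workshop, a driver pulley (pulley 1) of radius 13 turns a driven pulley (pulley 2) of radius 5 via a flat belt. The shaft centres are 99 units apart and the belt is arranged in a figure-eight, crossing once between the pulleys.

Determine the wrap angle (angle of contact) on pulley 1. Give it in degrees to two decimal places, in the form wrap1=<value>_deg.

crossed belt: β = asin((r1+r2)/C) = asin(18/99) = 10.4757°
wrap1 = wrap2 = π + 2β = 200.9514°

wrap1=200.95_deg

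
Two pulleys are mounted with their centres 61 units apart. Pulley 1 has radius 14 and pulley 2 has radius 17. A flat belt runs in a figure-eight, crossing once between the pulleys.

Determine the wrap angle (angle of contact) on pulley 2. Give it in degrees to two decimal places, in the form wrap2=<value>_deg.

wrap2=241.09_deg

crossed belt: β = asin((r1+r2)/C) = asin(31/61) = 30.5438°
wrap1 = wrap2 = π + 2β = 241.0876°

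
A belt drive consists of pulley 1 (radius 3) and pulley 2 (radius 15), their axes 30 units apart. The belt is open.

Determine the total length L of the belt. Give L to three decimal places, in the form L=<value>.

L=121.416

open belt: β = asin((r2−r1)/C) = asin(12/30) = 23.5782°
wrap1 = π − 2β = 132.8436°
wrap2 = π + 2β = 227.1564°
tangent length = C·cosβ = 27.4955
L = r1·wrap1 + r2·wrap2 + 2·C·cosβ = 3·2.3186 + 15·3.9646 + 2·27.4955 = 121.4160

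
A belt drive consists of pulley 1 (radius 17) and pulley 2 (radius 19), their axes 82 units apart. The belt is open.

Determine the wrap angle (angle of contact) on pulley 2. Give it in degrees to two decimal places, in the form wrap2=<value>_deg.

wrap2=182.80_deg

open belt: β = asin((r2−r1)/C) = asin(2/82) = 1.3976°
wrap1 = π − 2β = 177.2048°
wrap2 = π + 2β = 182.7952°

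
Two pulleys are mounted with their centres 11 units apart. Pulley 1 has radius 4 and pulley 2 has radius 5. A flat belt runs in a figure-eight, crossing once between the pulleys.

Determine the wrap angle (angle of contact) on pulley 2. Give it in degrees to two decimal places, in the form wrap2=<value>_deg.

crossed belt: β = asin((r1+r2)/C) = asin(9/11) = 54.9032°
wrap1 = wrap2 = π + 2β = 289.8064°

wrap2=289.81_deg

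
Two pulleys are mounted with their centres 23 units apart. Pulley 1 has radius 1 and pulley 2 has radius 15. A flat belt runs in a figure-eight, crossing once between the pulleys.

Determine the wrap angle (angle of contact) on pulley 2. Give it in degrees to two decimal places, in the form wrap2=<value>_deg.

crossed belt: β = asin((r1+r2)/C) = asin(16/23) = 44.0792°
wrap1 = wrap2 = π + 2β = 268.1584°

wrap2=268.16_deg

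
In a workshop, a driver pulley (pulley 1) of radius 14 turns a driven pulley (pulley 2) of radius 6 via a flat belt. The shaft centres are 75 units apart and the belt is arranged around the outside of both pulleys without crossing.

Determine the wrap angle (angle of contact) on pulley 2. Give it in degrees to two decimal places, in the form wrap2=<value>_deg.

wrap2=167.75_deg

open belt: β = asin((r2−r1)/C) = asin(-8/75) = -6.1232°
wrap1 = π − 2β = 192.2464°
wrap2 = π + 2β = 167.7536°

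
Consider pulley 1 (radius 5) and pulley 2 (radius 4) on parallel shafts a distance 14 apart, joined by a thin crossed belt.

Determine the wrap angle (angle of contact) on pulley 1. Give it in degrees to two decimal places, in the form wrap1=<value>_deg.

crossed belt: β = asin((r1+r2)/C) = asin(9/14) = 40.0052°
wrap1 = wrap2 = π + 2β = 260.0104°

wrap1=260.01_deg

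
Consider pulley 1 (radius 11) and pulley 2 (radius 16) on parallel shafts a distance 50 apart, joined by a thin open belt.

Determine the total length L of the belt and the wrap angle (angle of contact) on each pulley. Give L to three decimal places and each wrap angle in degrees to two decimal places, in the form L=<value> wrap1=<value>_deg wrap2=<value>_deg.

open belt: β = asin((r2−r1)/C) = asin(5/50) = 5.7392°
wrap1 = π − 2β = 168.5217°
wrap2 = π + 2β = 191.4783°
tangent length = C·cosβ = 49.7494
L = r1·wrap1 + r2·wrap2 + 2·C·cosβ = 11·2.9413 + 16·3.3419 + 2·49.7494 = 185.3234

L=185.323 wrap1=168.52_deg wrap2=191.48_deg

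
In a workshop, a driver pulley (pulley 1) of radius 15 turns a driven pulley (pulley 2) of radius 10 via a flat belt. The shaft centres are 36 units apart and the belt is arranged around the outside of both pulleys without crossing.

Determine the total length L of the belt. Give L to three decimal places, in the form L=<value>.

L=151.235

open belt: β = asin((r2−r1)/C) = asin(-5/36) = -7.9836°
wrap1 = π − 2β = 195.9671°
wrap2 = π + 2β = 164.0329°
tangent length = C·cosβ = 35.6511
L = r1·wrap1 + r2·wrap2 + 2·C·cosβ = 15·3.4203 + 10·2.8629 + 2·35.6511 = 151.2354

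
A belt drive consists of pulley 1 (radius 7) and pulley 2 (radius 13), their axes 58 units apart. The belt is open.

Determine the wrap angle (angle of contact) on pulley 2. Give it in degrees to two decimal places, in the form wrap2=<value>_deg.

open belt: β = asin((r2−r1)/C) = asin(6/58) = 5.9378°
wrap1 = π − 2β = 168.1245°
wrap2 = π + 2β = 191.8755°

wrap2=191.88_deg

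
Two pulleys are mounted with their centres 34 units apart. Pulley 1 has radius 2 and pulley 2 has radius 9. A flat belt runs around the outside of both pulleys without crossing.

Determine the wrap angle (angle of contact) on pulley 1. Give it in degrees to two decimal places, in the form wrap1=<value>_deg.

wrap1=156.24_deg

open belt: β = asin((r2−r1)/C) = asin(7/34) = 11.8812°
wrap1 = π − 2β = 156.2377°
wrap2 = π + 2β = 203.7623°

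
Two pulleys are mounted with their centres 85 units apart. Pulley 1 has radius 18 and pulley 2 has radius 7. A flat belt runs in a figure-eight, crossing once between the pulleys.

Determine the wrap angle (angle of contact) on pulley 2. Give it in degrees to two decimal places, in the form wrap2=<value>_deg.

wrap2=214.21_deg

crossed belt: β = asin((r1+r2)/C) = asin(25/85) = 17.1046°
wrap1 = wrap2 = π + 2β = 214.2093°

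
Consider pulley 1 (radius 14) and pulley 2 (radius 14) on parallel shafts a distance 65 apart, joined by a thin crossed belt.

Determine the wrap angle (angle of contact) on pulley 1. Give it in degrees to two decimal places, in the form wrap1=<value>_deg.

wrap1=231.03_deg

crossed belt: β = asin((r1+r2)/C) = asin(28/65) = 25.5164°
wrap1 = wrap2 = π + 2β = 231.0328°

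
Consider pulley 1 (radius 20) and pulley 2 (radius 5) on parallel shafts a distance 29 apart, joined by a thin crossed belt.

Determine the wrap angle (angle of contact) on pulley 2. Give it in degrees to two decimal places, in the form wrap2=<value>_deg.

crossed belt: β = asin((r1+r2)/C) = asin(25/29) = 59.5497°
wrap1 = wrap2 = π + 2β = 299.0994°

wrap2=299.10_deg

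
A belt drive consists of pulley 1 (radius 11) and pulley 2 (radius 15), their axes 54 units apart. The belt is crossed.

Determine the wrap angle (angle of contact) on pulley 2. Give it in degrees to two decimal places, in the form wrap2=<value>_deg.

crossed belt: β = asin((r1+r2)/C) = asin(26/54) = 28.7822°
wrap1 = wrap2 = π + 2β = 237.5644°

wrap2=237.56_deg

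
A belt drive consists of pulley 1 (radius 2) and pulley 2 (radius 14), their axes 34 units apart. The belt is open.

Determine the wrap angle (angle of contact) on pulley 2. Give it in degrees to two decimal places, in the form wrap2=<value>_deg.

wrap2=221.33_deg

open belt: β = asin((r2−r1)/C) = asin(12/34) = 20.6673°
wrap1 = π − 2β = 138.6654°
wrap2 = π + 2β = 221.3346°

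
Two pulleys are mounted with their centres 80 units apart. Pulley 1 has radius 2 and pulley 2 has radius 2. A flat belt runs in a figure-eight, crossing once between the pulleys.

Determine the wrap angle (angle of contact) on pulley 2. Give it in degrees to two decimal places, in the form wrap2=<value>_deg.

crossed belt: β = asin((r1+r2)/C) = asin(4/80) = 2.8660°
wrap1 = wrap2 = π + 2β = 185.7320°

wrap2=185.73_deg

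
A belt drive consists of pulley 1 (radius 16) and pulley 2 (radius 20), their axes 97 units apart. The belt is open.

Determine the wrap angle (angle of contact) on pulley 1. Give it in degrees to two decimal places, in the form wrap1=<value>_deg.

wrap1=175.27_deg

open belt: β = asin((r2−r1)/C) = asin(4/97) = 2.3634°
wrap1 = π − 2β = 175.2732°
wrap2 = π + 2β = 184.7268°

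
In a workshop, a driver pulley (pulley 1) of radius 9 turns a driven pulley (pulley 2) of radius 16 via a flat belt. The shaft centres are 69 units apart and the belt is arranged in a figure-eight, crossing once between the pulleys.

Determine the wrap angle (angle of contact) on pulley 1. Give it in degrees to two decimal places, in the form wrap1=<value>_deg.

wrap1=222.49_deg

crossed belt: β = asin((r1+r2)/C) = asin(25/69) = 21.2427°
wrap1 = wrap2 = π + 2β = 222.4853°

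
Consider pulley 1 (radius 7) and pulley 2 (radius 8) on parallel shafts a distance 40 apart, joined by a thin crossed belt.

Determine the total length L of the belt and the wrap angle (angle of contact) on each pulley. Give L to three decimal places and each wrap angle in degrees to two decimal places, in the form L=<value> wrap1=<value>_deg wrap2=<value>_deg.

crossed belt: β = asin((r1+r2)/C) = asin(15/40) = 22.0243°
wrap1 = wrap2 = π + 2β = 224.0486°
tangent length = C·cosβ = 37.0810
L = (r1+r2)·wrap + 2·C·cosβ = 15·3.9104 + 2·37.0810 = 132.8178

L=132.818 wrap1=224.05_deg wrap2=224.05_deg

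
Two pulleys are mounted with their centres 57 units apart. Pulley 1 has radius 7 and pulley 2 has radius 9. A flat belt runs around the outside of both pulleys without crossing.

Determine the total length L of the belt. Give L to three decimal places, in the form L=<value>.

L=164.336

open belt: β = asin((r2−r1)/C) = asin(2/57) = 2.0108°
wrap1 = π − 2β = 175.9784°
wrap2 = π + 2β = 184.0216°
tangent length = C·cosβ = 56.9649
L = r1·wrap1 + r2·wrap2 + 2·C·cosβ = 7·3.0714 + 9·3.2118 + 2·56.9649 = 164.3357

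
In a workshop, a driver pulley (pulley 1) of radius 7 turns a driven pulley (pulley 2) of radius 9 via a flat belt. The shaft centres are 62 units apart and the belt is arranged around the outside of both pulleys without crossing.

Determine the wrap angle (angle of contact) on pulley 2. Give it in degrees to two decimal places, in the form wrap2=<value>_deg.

open belt: β = asin((r2−r1)/C) = asin(2/62) = 1.8486°
wrap1 = π − 2β = 176.3029°
wrap2 = π + 2β = 183.6971°

wrap2=183.70_deg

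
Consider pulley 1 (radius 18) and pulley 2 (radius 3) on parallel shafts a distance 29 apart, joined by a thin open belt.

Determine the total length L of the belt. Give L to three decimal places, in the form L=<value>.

L=131.921

open belt: β = asin((r2−r1)/C) = asin(-15/29) = -31.1474°
wrap1 = π − 2β = 242.2948°
wrap2 = π + 2β = 117.7052°
tangent length = C·cosβ = 24.8193
L = r1·wrap1 + r2·wrap2 + 2·C·cosβ = 18·4.2288 + 3·2.0543 + 2·24.8193 = 131.9209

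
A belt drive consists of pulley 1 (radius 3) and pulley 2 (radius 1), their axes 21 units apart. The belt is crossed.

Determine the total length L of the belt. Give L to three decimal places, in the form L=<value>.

L=55.331

crossed belt: β = asin((r1+r2)/C) = asin(4/21) = 10.9806°
wrap1 = wrap2 = π + 2β = 201.9612°
tangent length = C·cosβ = 20.6155
L = (r1+r2)·wrap + 2·C·cosβ = 4·3.5249 + 2·20.6155 = 55.3306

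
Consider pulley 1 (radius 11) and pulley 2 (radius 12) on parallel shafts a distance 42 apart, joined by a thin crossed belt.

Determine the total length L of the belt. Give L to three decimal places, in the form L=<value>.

crossed belt: β = asin((r1+r2)/C) = asin(23/42) = 33.2038°
wrap1 = wrap2 = π + 2β = 246.4076°
tangent length = C·cosβ = 35.1426
L = (r1+r2)·wrap + 2·C·cosβ = 23·4.3006 + 2·35.1426 = 169.1995

L=169.200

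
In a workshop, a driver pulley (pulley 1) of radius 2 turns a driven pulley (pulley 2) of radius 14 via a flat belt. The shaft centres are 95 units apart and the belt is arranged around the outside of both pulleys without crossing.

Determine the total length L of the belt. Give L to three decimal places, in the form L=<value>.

open belt: β = asin((r2−r1)/C) = asin(12/95) = 7.2567°
wrap1 = π − 2β = 165.4865°
wrap2 = π + 2β = 194.5135°
tangent length = C·cosβ = 94.2391
L = r1·wrap1 + r2·wrap2 + 2·C·cosβ = 2·2.8883 + 14·3.3949 + 2·94.2391 = 241.7833

L=241.783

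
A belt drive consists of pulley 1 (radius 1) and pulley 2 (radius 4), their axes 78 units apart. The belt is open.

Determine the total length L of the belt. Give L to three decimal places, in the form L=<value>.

L=171.823

open belt: β = asin((r2−r1)/C) = asin(3/78) = 2.2042°
wrap1 = π − 2β = 175.5915°
wrap2 = π + 2β = 184.4085°
tangent length = C·cosβ = 77.9423
L = r1·wrap1 + r2·wrap2 + 2·C·cosβ = 1·3.0647 + 4·3.2185 + 2·77.9423 = 171.8234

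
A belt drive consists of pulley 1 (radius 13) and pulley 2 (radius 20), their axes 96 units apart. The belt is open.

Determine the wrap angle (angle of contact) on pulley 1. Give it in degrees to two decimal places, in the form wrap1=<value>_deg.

wrap1=171.64_deg

open belt: β = asin((r2−r1)/C) = asin(7/96) = 4.1815°
wrap1 = π − 2β = 171.6369°
wrap2 = π + 2β = 188.3631°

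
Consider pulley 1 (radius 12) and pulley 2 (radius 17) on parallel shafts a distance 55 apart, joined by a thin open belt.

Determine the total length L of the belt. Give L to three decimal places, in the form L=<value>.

L=201.561

open belt: β = asin((r2−r1)/C) = asin(5/55) = 5.2159°
wrap1 = π − 2β = 169.5682°
wrap2 = π + 2β = 190.4318°
tangent length = C·cosβ = 54.7723
L = r1·wrap1 + r2·wrap2 + 2·C·cosβ = 12·2.9595 + 17·3.3237 + 2·54.7723 = 201.5610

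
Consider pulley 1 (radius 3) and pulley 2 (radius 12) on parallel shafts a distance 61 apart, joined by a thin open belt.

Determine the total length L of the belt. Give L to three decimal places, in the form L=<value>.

open belt: β = asin((r2−r1)/C) = asin(9/61) = 8.4844°
wrap1 = π − 2β = 163.0311°
wrap2 = π + 2β = 196.9689°
tangent length = C·cosβ = 60.3324
L = r1·wrap1 + r2·wrap2 + 2·C·cosβ = 3·2.8454 + 12·3.4378 + 2·60.3324 = 170.4542

L=170.454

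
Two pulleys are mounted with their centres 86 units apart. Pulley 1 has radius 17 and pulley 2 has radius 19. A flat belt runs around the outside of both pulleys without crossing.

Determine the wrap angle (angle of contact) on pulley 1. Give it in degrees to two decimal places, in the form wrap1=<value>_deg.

wrap1=177.33_deg

open belt: β = asin((r2−r1)/C) = asin(2/86) = 1.3326°
wrap1 = π − 2β = 177.3348°
wrap2 = π + 2β = 182.6652°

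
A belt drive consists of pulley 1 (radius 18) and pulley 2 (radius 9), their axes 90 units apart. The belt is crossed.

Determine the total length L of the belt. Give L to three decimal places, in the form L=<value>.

L=272.985

crossed belt: β = asin((r1+r2)/C) = asin(27/90) = 17.4576°
wrap1 = wrap2 = π + 2β = 214.9152°
tangent length = C·cosβ = 85.8545
L = (r1+r2)·wrap + 2·C·cosβ = 27·3.7510 + 2·85.8545 = 272.9855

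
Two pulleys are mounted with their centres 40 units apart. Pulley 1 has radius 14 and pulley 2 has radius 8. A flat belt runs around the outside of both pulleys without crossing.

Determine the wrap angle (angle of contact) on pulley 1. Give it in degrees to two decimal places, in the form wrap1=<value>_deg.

wrap1=197.25_deg

open belt: β = asin((r2−r1)/C) = asin(-6/40) = -8.6269°
wrap1 = π − 2β = 197.2539°
wrap2 = π + 2β = 162.7461°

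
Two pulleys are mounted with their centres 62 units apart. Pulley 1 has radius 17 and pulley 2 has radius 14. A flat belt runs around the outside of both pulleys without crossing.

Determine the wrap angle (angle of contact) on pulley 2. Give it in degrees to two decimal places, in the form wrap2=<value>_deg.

open belt: β = asin((r2−r1)/C) = asin(-3/62) = -2.7735°
wrap1 = π − 2β = 185.5469°
wrap2 = π + 2β = 174.4531°

wrap2=174.45_deg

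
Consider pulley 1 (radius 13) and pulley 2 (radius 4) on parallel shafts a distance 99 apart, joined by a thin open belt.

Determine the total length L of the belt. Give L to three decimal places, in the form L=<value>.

L=252.226

open belt: β = asin((r2−r1)/C) = asin(-9/99) = -5.2159°
wrap1 = π − 2β = 190.4318°
wrap2 = π + 2β = 169.5682°
tangent length = C·cosβ = 98.5901
L = r1·wrap1 + r2·wrap2 + 2·C·cosβ = 13·3.3237 + 4·2.9595 + 2·98.5901 = 252.2258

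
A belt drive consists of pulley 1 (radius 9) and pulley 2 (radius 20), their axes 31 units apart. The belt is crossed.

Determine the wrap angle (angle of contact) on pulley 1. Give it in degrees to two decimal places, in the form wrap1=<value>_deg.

crossed belt: β = asin((r1+r2)/C) = asin(29/31) = 69.3065°
wrap1 = wrap2 = π + 2β = 318.6129°

wrap1=318.61_deg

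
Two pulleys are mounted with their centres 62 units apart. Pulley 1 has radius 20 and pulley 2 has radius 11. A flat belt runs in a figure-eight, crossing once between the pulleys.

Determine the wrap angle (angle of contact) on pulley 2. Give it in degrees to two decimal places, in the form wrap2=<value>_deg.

wrap2=240.00_deg

crossed belt: β = asin((r1+r2)/C) = asin(31/62) = 30.0000°
wrap1 = wrap2 = π + 2β = 240.0000°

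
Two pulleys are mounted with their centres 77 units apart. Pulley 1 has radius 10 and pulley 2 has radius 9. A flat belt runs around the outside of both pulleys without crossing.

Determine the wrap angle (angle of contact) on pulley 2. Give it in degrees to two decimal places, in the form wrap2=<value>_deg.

wrap2=178.51_deg

open belt: β = asin((r2−r1)/C) = asin(-1/77) = -0.7441°
wrap1 = π − 2β = 181.4882°
wrap2 = π + 2β = 178.5118°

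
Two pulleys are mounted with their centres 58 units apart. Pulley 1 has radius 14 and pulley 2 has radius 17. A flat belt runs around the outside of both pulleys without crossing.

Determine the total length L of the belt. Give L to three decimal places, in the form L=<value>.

open belt: β = asin((r2−r1)/C) = asin(3/58) = 2.9649°
wrap1 = π − 2β = 174.0702°
wrap2 = π + 2β = 185.9298°
tangent length = C·cosβ = 57.9224
L = r1·wrap1 + r2·wrap2 + 2·C·cosβ = 14·3.0381 + 17·3.2451 + 2·57.9224 = 213.5446

L=213.545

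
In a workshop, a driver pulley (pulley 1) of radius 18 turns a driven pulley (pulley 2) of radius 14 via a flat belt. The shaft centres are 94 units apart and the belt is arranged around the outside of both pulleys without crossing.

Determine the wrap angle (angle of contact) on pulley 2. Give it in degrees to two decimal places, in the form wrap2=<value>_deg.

open belt: β = asin((r2−r1)/C) = asin(-4/94) = -2.4389°
wrap1 = π − 2β = 184.8777°
wrap2 = π + 2β = 175.1223°

wrap2=175.12_deg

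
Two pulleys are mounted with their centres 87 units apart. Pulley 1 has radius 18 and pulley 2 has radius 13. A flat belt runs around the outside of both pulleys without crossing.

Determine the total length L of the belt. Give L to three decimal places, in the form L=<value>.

open belt: β = asin((r2−r1)/C) = asin(-5/87) = -3.2947°
wrap1 = π − 2β = 186.5894°
wrap2 = π + 2β = 173.4106°
tangent length = C·cosβ = 86.8562
L = r1·wrap1 + r2·wrap2 + 2·C·cosβ = 18·3.2566 + 13·3.0266 + 2·86.8562 = 271.6768

L=271.677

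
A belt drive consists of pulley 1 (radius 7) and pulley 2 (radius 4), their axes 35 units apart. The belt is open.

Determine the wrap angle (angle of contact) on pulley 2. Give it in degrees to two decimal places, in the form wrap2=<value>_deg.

wrap2=170.17_deg

open belt: β = asin((r2−r1)/C) = asin(-3/35) = -4.9171°
wrap1 = π − 2β = 189.8342°
wrap2 = π + 2β = 170.1658°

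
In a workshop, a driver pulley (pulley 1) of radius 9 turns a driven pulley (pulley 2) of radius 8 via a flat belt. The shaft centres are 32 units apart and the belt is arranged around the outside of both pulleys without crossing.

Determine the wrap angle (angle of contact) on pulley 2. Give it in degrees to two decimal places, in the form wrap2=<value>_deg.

open belt: β = asin((r2−r1)/C) = asin(-1/32) = -1.7908°
wrap1 = π − 2β = 183.5816°
wrap2 = π + 2β = 176.4184°

wrap2=176.42_deg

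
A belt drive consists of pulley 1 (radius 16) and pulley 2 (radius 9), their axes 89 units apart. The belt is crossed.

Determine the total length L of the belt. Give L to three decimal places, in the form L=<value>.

crossed belt: β = asin((r1+r2)/C) = asin(25/89) = 16.3139°
wrap1 = wrap2 = π + 2β = 212.6277°
tangent length = C·cosβ = 85.4166
L = (r1+r2)·wrap + 2·C·cosβ = 25·3.7111 + 2·85.4166 = 263.6096

L=263.610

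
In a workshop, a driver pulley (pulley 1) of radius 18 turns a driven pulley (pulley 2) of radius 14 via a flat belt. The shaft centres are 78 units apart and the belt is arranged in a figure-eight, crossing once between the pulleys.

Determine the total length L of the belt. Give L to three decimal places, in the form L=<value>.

crossed belt: β = asin((r1+r2)/C) = asin(32/78) = 24.2209°
wrap1 = wrap2 = π + 2β = 228.4419°
tangent length = C·cosβ = 71.1337
L = (r1+r2)·wrap + 2·C·cosβ = 32·3.9871 + 2·71.1337 = 269.8534

L=269.853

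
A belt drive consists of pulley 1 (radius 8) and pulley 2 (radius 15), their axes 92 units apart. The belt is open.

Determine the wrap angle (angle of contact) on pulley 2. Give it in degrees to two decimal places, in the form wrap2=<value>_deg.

wrap2=188.73_deg

open belt: β = asin((r2−r1)/C) = asin(7/92) = 4.3637°
wrap1 = π − 2β = 171.2726°
wrap2 = π + 2β = 188.7274°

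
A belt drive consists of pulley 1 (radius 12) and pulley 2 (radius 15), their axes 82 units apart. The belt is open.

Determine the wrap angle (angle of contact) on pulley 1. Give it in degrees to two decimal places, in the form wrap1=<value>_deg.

wrap1=175.81_deg

open belt: β = asin((r2−r1)/C) = asin(3/82) = 2.0967°
wrap1 = π − 2β = 175.8067°
wrap2 = π + 2β = 184.1933°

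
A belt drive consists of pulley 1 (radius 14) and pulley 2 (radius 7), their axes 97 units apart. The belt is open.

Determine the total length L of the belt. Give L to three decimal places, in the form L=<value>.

L=260.479

open belt: β = asin((r2−r1)/C) = asin(-7/97) = -4.1383°
wrap1 = π − 2β = 188.2767°
wrap2 = π + 2β = 171.7233°
tangent length = C·cosβ = 96.7471
L = r1·wrap1 + r2·wrap2 + 2·C·cosβ = 14·3.2860 + 7·2.9971 + 2·96.7471 = 260.4788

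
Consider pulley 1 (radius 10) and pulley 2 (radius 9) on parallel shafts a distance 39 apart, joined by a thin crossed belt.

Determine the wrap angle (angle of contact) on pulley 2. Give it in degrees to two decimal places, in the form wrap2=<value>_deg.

crossed belt: β = asin((r1+r2)/C) = asin(19/39) = 29.1554°
wrap1 = wrap2 = π + 2β = 238.3107°

wrap2=238.31_deg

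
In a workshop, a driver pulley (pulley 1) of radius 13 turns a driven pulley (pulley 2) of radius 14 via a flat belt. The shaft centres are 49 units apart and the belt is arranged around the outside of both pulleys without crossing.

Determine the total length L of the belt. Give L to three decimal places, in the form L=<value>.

L=182.843

open belt: β = asin((r2−r1)/C) = asin(1/49) = 1.1694°
wrap1 = π − 2β = 177.6612°
wrap2 = π + 2β = 182.3388°
tangent length = C·cosβ = 48.9898
L = r1·wrap1 + r2·wrap2 + 2·C·cosβ = 13·3.1008 + 14·3.1824 + 2·48.9898 = 182.8434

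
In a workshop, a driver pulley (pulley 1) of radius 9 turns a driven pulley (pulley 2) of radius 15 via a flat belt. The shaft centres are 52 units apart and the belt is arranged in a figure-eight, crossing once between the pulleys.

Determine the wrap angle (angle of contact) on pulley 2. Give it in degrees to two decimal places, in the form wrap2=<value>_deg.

crossed belt: β = asin((r1+r2)/C) = asin(24/52) = 27.4864°
wrap1 = wrap2 = π + 2β = 234.9729°

wrap2=234.97_deg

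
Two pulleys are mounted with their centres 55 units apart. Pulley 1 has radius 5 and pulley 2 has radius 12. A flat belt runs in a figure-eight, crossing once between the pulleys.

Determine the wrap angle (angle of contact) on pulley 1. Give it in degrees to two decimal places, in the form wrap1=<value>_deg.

wrap1=216.01_deg

crossed belt: β = asin((r1+r2)/C) = asin(17/55) = 18.0045°
wrap1 = wrap2 = π + 2β = 216.0089°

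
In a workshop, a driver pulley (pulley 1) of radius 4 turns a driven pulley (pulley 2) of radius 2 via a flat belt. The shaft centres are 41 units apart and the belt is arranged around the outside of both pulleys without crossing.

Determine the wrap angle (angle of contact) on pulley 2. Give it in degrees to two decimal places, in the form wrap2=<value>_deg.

open belt: β = asin((r2−r1)/C) = asin(-2/41) = -2.7960°
wrap1 = π − 2β = 185.5921°
wrap2 = π + 2β = 174.4079°

wrap2=174.41_deg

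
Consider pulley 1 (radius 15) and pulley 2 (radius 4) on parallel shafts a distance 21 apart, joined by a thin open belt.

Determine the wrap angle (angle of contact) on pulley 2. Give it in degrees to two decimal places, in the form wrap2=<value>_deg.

wrap2=116.82_deg

open belt: β = asin((r2−r1)/C) = asin(-11/21) = -31.5881°
wrap1 = π − 2β = 243.1763°
wrap2 = π + 2β = 116.8237°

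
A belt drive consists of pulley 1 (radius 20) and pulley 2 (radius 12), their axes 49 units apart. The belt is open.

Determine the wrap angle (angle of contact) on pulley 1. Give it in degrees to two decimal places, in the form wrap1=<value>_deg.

open belt: β = asin((r2−r1)/C) = asin(-8/49) = -9.3965°
wrap1 = π − 2β = 198.7930°
wrap2 = π + 2β = 161.2070°

wrap1=198.79_deg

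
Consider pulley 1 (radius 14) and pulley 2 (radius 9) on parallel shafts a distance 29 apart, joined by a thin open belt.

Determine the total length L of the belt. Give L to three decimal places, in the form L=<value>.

L=131.121

open belt: β = asin((r2−r1)/C) = asin(-5/29) = -9.9282°
wrap1 = π − 2β = 199.8564°
wrap2 = π + 2β = 160.1436°
tangent length = C·cosβ = 28.5657
L = r1·wrap1 + r2·wrap2 + 2·C·cosβ = 14·3.4882 + 9·2.7950 + 2·28.5657 = 131.1209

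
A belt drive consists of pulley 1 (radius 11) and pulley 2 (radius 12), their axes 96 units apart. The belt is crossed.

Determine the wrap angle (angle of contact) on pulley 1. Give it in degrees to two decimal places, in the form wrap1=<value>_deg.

wrap1=207.72_deg

crossed belt: β = asin((r1+r2)/C) = asin(23/96) = 13.8619°
wrap1 = wrap2 = π + 2β = 207.7239°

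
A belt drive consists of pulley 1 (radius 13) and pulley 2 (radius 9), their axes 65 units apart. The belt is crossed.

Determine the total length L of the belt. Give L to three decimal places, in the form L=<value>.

crossed belt: β = asin((r1+r2)/C) = asin(22/65) = 19.7832°
wrap1 = wrap2 = π + 2β = 219.5663°
tangent length = C·cosβ = 61.1637
L = (r1+r2)·wrap + 2·C·cosβ = 22·3.8322 + 2·61.1637 = 206.6349

L=206.635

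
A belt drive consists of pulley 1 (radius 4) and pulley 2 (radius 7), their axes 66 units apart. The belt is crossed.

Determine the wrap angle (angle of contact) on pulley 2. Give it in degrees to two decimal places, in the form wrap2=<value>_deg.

crossed belt: β = asin((r1+r2)/C) = asin(11/66) = 9.5941°
wrap1 = wrap2 = π + 2β = 199.1881°

wrap2=199.19_deg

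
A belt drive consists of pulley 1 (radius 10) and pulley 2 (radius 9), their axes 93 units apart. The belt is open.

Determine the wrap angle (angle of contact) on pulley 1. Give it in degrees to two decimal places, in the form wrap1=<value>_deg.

open belt: β = asin((r2−r1)/C) = asin(-1/93) = -0.6161°
wrap1 = π − 2β = 181.2322°
wrap2 = π + 2β = 178.7678°

wrap1=181.23_deg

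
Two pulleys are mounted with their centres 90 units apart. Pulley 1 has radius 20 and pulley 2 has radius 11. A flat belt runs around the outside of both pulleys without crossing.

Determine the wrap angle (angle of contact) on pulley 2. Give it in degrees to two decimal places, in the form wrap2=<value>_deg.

open belt: β = asin((r2−r1)/C) = asin(-9/90) = -5.7392°
wrap1 = π − 2β = 191.4783°
wrap2 = π + 2β = 168.5217°

wrap2=168.52_deg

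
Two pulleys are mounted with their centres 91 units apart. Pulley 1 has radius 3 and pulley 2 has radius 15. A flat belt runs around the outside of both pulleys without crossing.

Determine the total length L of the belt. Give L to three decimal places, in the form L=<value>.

open belt: β = asin((r2−r1)/C) = asin(12/91) = 7.5776°
wrap1 = π − 2β = 164.8449°
wrap2 = π + 2β = 195.1551°
tangent length = C·cosβ = 90.2053
L = r1·wrap1 + r2·wrap2 + 2·C·cosβ = 3·2.8771 + 15·3.4061 + 2·90.2053 = 240.1334

L=240.133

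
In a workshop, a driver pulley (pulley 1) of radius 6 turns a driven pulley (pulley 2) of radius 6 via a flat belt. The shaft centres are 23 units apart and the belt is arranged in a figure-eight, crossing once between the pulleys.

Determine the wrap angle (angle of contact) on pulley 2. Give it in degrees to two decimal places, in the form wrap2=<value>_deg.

crossed belt: β = asin((r1+r2)/C) = asin(12/23) = 31.4490°
wrap1 = wrap2 = π + 2β = 242.8980°

wrap2=242.90_deg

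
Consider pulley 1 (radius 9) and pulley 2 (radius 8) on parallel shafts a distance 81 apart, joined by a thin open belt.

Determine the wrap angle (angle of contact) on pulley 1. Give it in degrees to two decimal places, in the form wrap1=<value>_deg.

open belt: β = asin((r2−r1)/C) = asin(-1/81) = -0.7074°
wrap1 = π − 2β = 181.4147°
wrap2 = π + 2β = 178.5853°

wrap1=181.41_deg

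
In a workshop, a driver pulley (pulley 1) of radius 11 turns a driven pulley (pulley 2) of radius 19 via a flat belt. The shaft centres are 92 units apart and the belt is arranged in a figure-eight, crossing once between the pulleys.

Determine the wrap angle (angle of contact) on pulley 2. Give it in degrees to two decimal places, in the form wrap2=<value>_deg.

wrap2=218.06_deg

crossed belt: β = asin((r1+r2)/C) = asin(30/92) = 19.0314°
wrap1 = wrap2 = π + 2β = 218.0629°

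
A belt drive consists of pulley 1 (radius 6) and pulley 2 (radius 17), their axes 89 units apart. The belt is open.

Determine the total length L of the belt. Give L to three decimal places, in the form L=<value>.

open belt: β = asin((r2−r1)/C) = asin(11/89) = 7.0997°
wrap1 = π − 2β = 165.8007°
wrap2 = π + 2β = 194.1993°
tangent length = C·cosβ = 88.3176
L = r1·wrap1 + r2·wrap2 + 2·C·cosβ = 6·2.8938 + 17·3.3894 + 2·88.3176 = 251.6179

L=251.618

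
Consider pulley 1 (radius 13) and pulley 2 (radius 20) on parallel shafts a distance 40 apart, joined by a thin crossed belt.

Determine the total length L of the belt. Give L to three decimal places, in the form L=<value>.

crossed belt: β = asin((r1+r2)/C) = asin(33/40) = 55.5885°
wrap1 = wrap2 = π + 2β = 291.1770°
tangent length = C·cosβ = 22.6053
L = (r1+r2)·wrap + 2·C·cosβ = 33·5.0820 + 2·22.6053 = 212.9165

L=212.917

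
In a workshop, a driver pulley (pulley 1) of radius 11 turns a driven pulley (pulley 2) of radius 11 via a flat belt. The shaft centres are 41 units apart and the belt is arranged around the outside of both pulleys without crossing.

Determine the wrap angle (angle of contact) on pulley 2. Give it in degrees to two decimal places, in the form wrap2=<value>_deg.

open belt: β = asin((r2−r1)/C) = asin(0/41) = 0.0000°
wrap1 = π − 2β = 180.0000°
wrap2 = π + 2β = 180.0000°

wrap2=180.00_deg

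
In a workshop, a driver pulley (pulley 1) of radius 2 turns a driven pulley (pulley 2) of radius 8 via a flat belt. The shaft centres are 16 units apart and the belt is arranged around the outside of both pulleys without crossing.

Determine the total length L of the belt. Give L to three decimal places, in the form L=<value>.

L=65.693

open belt: β = asin((r2−r1)/C) = asin(6/16) = 22.0243°
wrap1 = π − 2β = 135.9514°
wrap2 = π + 2β = 224.0486°
tangent length = C·cosβ = 14.8324
L = r1·wrap1 + r2·wrap2 + 2·C·cosβ = 2·2.3728 + 8·3.9104 + 2·14.8324 = 65.6935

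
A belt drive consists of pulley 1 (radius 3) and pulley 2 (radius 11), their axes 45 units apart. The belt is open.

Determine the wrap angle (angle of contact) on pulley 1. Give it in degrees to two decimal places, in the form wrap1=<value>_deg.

open belt: β = asin((r2−r1)/C) = asin(8/45) = 10.2403°
wrap1 = π − 2β = 159.5193°
wrap2 = π + 2β = 200.4807°

wrap1=159.52_deg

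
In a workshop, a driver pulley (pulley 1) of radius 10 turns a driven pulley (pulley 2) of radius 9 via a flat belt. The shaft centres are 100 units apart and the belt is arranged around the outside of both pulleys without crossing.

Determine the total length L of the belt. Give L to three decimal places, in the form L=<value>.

open belt: β = asin((r2−r1)/C) = asin(-1/100) = -0.5730°
wrap1 = π − 2β = 181.1459°
wrap2 = π + 2β = 178.8541°
tangent length = C·cosβ = 99.9950
L = r1·wrap1 + r2·wrap2 + 2·C·cosβ = 10·3.1616 + 9·3.1216 + 2·99.9950 = 259.7003

L=259.700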